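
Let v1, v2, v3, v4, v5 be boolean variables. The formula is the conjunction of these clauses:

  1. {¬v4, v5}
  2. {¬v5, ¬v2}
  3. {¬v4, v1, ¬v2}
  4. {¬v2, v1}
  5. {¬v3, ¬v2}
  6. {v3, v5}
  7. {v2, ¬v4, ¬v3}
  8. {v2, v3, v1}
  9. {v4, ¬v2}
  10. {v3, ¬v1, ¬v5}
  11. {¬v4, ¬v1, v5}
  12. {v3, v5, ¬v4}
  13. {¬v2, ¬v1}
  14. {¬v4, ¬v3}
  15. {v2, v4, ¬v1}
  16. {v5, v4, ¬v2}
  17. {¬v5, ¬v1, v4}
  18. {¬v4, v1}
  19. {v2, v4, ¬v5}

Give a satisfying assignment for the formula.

v1=0, v2=0, v3=1, v4=0, v5=0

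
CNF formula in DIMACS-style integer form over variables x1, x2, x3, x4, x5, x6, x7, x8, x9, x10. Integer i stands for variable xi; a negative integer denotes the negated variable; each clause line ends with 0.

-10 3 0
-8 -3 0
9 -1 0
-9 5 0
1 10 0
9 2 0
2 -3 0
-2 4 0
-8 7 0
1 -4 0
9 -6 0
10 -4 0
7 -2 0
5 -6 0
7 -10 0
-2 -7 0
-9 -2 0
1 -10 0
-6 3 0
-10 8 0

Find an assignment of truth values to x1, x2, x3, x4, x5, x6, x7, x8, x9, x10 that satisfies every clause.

x1=True, x2=False, x3=False, x4=False, x5=True, x6=False, x7=True, x8=False, x9=True, x10=False

x5 occurs only positively in the remaining clauses — set x5 = True.
x6 occurs only negated in the remaining clauses — set x6 = False.
Branch on x1: take x1 = True.
  then x9 is forced to True.
  then x2 is forced to False.
  then x3 is forced to False.
  then x10 is forced to False.
  then x4 is forced to False.
Branch on x7: take x7 = True.
x8 is now unconstrained; take x8 = False.
Check each clause:
  1. (x3 OR NOT x10) — NOT x10 is true.
  2. (NOT x8 OR NOT x3) — NOT x8 is true.
  3. (NOT x1 OR x9) — x9 is true.
  4. (NOT x9 OR x5) — x5 is true.
  5. (x10 OR x1) — x1 is true.
  6. (x9 OR x2) — x9 is true.
  7. (NOT x3 OR x2) — NOT x3 is true.
  8. (x4 OR NOT x2) — NOT x2 is true.
  9. (x7 OR NOT x8) — NOT x8 is true.
  10. (NOT x4 OR x1) — x1 is true.
  11. (x9 OR NOT x6) — x9 is true.
  12. (NOT x4 OR x10) — NOT x4 is true.
  13. (NOT x2 OR x7) — NOT x2 is true.
  14. (NOT x6 OR x5) — NOT x6 is true.
  15. (NOT x10 OR x7) — NOT x10 is true.
  16. (NOT x2 OR NOT x7) — NOT x2 is true.
  17. (NOT x2 OR NOT x9) — NOT x2 is true.
  18. (NOT x10 OR x1) — x1 is true.
  19. (x3 OR NOT x6) — NOT x6 is true.
  20. (NOT x10 OR x8) — NOT x10 is true.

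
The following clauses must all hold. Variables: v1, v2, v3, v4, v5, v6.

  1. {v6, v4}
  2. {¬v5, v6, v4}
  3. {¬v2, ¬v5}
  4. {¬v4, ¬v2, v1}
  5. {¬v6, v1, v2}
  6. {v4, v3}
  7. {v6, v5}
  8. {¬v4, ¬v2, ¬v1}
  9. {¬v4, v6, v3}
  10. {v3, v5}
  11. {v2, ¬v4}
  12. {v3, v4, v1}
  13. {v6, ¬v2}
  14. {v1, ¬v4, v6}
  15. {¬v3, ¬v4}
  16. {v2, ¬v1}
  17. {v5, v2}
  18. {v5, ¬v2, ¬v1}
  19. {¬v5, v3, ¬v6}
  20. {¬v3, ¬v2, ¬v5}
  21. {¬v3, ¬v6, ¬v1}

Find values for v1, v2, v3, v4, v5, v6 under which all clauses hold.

v1 = False  v2 = True  v3 = True  v4 = False  v5 = False  v6 = True

Branch on v1: take v1 = False.
Set v2 = True and propagate.
  then v5 is forced to False.
  then v4 is forced to False.
  then v6 is forced to True.
  then v3 is forced to True.
Every clause has at least one true literal under this assignment.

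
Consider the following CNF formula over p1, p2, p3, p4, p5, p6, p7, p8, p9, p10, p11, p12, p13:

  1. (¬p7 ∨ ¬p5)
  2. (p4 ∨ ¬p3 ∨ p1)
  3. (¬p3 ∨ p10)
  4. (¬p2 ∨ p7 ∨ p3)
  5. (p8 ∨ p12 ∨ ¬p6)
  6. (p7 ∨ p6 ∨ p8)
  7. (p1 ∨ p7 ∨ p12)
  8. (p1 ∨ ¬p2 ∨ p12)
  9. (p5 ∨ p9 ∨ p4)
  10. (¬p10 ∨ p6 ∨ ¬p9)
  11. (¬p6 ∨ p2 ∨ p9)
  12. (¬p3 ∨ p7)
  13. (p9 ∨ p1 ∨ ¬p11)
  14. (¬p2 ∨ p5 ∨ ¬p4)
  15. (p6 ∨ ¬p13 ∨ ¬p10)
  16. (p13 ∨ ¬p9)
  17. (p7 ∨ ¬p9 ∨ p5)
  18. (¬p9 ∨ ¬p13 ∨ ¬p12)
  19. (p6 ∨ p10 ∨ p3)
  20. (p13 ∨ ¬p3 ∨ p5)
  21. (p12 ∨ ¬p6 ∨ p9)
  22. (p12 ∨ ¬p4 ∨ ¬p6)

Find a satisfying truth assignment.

p1=False, p2=False, p3=False, p4=False, p5=False, p6=True, p7=True, p8=True, p9=True, p10=False, p11=True, p12=False, p13=True

Check each clause:
  1. (¬p7 ∨ ¬p5) — ¬p5 is true.
  2. (p4 ∨ ¬p3 ∨ p1) — ¬p3 is true.
  3. (¬p3 ∨ p10) — ¬p3 is true.
  4. (p3 ∨ ¬p2 ∨ p7) — ¬p2 is true.
  5. (p12 ∨ ¬p6 ∨ p8) — p8 is true.
  6. (p6 ∨ p7 ∨ p8) — p8 is true.
  7. (p1 ∨ p7 ∨ p12) — p7 is true.
  8. (¬p2 ∨ p1 ∨ p12) — ¬p2 is true.
  9. (p5 ∨ p9 ∨ p4) — p9 is true.
  10. (¬p9 ∨ ¬p10 ∨ p6) — ¬p10 is true.
  11. (p9 ∨ ¬p6 ∨ p2) — p9 is true.
  12. (p7 ∨ ¬p3) — ¬p3 is true.
  13. (p9 ∨ p1 ∨ ¬p11) — p9 is true.
  14. (p5 ∨ ¬p4 ∨ ¬p2) — ¬p4 is true.
  15. (¬p13 ∨ ¬p10 ∨ p6) — p6 is true.
  16. (¬p9 ∨ p13) — p13 is true.
  17. (p7 ∨ ¬p9 ∨ p5) — p7 is true.
  18. (¬p13 ∨ ¬p9 ∨ ¬p12) — ¬p12 is true.
  19. (p10 ∨ p3 ∨ p6) — p6 is true.
  20. (¬p3 ∨ p13 ∨ p5) — p13 is true.
  21. (p9 ∨ ¬p6 ∨ p12) — p9 is true.
  22. (p12 ∨ ¬p4 ∨ ¬p6) — ¬p4 is true.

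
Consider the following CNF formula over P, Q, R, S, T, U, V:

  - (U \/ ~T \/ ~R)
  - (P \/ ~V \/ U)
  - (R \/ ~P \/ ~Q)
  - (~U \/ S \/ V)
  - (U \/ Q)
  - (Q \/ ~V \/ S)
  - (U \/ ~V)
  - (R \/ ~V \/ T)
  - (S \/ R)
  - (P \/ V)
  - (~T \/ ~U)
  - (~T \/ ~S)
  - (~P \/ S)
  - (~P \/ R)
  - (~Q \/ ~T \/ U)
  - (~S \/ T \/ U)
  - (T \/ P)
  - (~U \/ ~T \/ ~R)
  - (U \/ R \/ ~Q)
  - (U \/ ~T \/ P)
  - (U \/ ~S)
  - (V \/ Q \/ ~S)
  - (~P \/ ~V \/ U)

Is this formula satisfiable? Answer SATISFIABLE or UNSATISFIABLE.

Try P = True.
  then S is forced to True.
  then T is forced to False.
  then R is forced to True.
  then U is forced to True.
Set Q = True and propagate.
V is now unconstrained; take V = False.
So P=True, Q=True, R=True, S=True, T=False, U=True, V=False is a satisfying assignment.

SATISFIABLE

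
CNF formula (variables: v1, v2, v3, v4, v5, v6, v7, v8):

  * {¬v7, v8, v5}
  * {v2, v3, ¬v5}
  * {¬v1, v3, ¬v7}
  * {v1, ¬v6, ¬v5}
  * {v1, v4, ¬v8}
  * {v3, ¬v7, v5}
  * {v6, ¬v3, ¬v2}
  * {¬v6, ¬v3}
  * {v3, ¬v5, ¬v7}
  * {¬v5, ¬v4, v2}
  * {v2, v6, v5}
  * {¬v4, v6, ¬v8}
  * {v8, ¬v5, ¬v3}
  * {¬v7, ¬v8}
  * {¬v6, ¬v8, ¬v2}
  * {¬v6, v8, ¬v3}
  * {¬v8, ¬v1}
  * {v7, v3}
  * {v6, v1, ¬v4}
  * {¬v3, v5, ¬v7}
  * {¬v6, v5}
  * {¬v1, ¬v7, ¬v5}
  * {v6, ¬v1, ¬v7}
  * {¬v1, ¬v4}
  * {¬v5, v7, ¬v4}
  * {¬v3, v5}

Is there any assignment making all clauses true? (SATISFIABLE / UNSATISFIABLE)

UNSATISFIABLE

v5 = True:
  v1 = True:
    propagation gives v8=False, v3=False, v2=True, v7=False; an empty clause results — contradiction.
  v1 = False:
    propagation gives v6=False, v4=False, v8=False, v3=False; an empty clause results — contradiction.
v5 = False:
  propagation gives v6=False, v2=True, v3=False, v7=False; an empty clause results — contradiction.
Every branch closes, so no satisfying assignment exists.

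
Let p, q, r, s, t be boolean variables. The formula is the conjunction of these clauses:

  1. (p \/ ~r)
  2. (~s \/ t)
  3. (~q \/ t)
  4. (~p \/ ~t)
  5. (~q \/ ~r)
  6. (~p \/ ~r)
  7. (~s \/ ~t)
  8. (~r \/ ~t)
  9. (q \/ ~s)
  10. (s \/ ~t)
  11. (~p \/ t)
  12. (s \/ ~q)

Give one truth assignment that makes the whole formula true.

p=False, q=False, r=False, s=False, t=False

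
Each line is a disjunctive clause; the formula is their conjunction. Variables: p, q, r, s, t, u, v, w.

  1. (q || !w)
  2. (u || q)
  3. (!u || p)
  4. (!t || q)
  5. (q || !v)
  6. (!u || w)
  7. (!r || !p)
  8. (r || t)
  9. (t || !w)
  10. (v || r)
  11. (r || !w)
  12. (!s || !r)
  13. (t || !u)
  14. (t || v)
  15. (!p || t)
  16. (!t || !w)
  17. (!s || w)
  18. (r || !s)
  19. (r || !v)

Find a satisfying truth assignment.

p=F, q=T, r=T, s=F, t=F, u=F, v=T, w=F

Pure literal: q appears only positively; assign q = True.
Pure literal: s appears only negated; assign s = False.
Branch on p: take p = False.
  then u is forced to False.
Try r = True.
The remaining clauses are satisfied by t = False, v = True, w = False.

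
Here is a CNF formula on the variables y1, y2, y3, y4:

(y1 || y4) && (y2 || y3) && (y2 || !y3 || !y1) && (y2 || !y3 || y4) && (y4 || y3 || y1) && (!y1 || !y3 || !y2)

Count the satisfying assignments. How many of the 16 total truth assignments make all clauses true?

5

Satisfying assignments:
  y1=0 y2=0 y3=1 y4=1
  y1=0 y2=1 y3=0 y4=1
  y1=0 y2=1 y3=1 y4=1
  y1=1 y2=1 y3=0 y4=0
  y1=1 y2=1 y3=0 y4=1
That's 5 in total.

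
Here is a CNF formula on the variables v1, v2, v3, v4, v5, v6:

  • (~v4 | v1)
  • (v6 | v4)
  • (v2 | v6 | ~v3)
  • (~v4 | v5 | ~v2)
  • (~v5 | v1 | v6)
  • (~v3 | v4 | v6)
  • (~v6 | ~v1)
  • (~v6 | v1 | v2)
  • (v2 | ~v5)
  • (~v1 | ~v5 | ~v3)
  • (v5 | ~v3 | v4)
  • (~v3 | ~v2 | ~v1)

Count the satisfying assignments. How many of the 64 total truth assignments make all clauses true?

5

The models are:
  v1=0 v2=1 v3=0 v4=0 v5=0 v6=1
  v1=0 v2=1 v3=0 v4=0 v5=1 v6=1
  v1=0 v2=1 v3=1 v4=0 v5=1 v6=1
  v1=1 v2=0 v3=0 v4=1 v5=0 v6=0
  v1=1 v2=1 v3=0 v4=1 v5=1 v6=0
Count: 5.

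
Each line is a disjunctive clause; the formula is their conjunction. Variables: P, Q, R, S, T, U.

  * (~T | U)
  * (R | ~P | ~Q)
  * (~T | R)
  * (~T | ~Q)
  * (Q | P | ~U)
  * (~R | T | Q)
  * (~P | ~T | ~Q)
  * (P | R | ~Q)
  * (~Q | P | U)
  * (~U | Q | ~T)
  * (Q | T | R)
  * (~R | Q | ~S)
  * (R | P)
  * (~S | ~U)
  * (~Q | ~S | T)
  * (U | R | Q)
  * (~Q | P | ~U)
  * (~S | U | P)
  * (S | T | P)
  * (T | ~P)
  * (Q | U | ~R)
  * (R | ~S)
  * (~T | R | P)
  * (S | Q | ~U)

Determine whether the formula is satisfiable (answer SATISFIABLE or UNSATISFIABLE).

Q = True:
  propagation gives T=False, S=False, P=True; an empty clause results — contradiction.
Q = False:
  R = True:
    propagation gives T=True, U=True; an empty clause results — contradiction.
  R = False:
    propagation gives T=False; an empty clause results — contradiction.
Every branch closes, so no satisfying assignment exists.

UNSATISFIABLE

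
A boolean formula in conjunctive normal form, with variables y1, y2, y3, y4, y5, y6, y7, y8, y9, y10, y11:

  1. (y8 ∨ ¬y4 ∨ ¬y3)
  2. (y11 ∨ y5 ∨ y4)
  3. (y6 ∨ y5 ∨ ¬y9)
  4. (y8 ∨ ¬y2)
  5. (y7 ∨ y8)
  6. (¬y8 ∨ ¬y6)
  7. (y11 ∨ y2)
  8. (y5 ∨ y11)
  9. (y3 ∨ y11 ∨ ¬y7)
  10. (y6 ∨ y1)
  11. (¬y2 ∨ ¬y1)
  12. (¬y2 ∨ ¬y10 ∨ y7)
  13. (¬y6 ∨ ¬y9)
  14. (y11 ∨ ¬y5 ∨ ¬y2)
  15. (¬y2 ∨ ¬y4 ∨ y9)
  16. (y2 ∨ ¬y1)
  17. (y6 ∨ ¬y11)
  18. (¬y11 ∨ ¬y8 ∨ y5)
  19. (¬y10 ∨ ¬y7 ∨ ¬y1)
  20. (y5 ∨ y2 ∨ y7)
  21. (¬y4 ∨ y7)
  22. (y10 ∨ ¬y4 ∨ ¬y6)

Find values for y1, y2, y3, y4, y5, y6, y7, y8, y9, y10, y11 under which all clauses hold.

Branch on y1: take y1 = False.
  then y6 is forced to True.
  then y8 is forced to False.
  then y2 is forced to False.
  then y7 is forced to True.
  then y11 is forced to True.
  then y9 is forced to False.
Try y3 = True.
  then y4 is forced to False.
y5, y10 are now unconstrained; take y5 = False, y10 = False.
Check each clause:
  1. (y8 ∨ ¬y4 ∨ ¬y3) — ¬y4 is true.
  2. (y11 ∨ y5 ∨ y4) — y11 is true.
  3. (y5 ∨ ¬y9 ∨ y6) — y6 is true.
  4. (¬y2 ∨ y8) — ¬y2 is true.
  5. (y7 ∨ y8) — y7 is true.
  6. (¬y8 ∨ ¬y6) — ¬y8 is true.
  7. (y2 ∨ y11) — y11 is true.
  8. (y11 ∨ y5) — y11 is true.
  9. (¬y7 ∨ y11 ∨ y3) — y11 is true.
  10. (y1 ∨ y6) — y6 is true.
  11. (¬y2 ∨ ¬y1) — ¬y1 is true.
  12. (¬y10 ∨ ¬y2 ∨ y7) — y7 is true.
  13. (¬y9 ∨ ¬y6) — ¬y9 is true.
  14. (¬y5 ∨ y11 ∨ ¬y2) — y11 is true.
  15. (¬y4 ∨ y9 ∨ ¬y2) — ¬y4 is true.
  16. (¬y1 ∨ y2) — ¬y1 is true.
  17. (¬y11 ∨ y6) — y6 is true.
  18. (¬y8 ∨ ¬y11 ∨ y5) — ¬y8 is true.
  19. (¬y10 ∨ ¬y1 ∨ ¬y7) — ¬y10 is true.
  20. (y2 ∨ y5 ∨ y7) — y7 is true.
  21. (y7 ∨ ¬y4) — ¬y4 is true.
  22. (y10 ∨ ¬y4 ∨ ¬y6) — ¬y4 is true.

y1 = F  y2 = F  y3 = T  y4 = F  y5 = F  y6 = T  y7 = T  y8 = F  y9 = F  y10 = F  y11 = T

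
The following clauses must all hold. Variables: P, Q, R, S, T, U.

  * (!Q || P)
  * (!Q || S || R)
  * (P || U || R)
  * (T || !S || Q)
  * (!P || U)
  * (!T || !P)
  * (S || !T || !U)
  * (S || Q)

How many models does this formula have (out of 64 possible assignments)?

The models are:
  P=F Q=F R=F S=T T=T U=T
  P=F Q=F R=T S=T T=T U=F
  P=F Q=F R=T S=T T=T U=T
  P=T Q=T R=F S=T T=F U=T
  P=T Q=T R=T S=F T=F U=T
  P=T Q=T R=T S=T T=F U=T
That's 6 in total.

6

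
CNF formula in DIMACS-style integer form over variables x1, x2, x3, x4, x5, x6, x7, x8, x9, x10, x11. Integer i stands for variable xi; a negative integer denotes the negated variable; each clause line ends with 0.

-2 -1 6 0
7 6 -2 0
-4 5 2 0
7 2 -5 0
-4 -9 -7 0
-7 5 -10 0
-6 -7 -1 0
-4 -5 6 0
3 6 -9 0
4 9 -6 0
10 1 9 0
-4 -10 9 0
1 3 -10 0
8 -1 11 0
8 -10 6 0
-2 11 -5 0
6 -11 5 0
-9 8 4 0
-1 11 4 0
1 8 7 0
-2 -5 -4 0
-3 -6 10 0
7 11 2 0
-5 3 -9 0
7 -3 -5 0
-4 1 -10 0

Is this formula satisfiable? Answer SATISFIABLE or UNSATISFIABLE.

Pure literal: x8 appears only positively; assign x8 = True.
Try x1 = False.
Branch on x2: take x2 = False.
For the remaining variables, x3 = True, x4 = False, x5 = True, x6 = False, x7 = True, x9 = True, x10 = True, x11 = True works.
So x1=F, x2=F, x3=T, x4=F, x5=T, x6=F, x7=T, x8=T, x9=T, x10=T, x11=T is a satisfying assignment.

SATISFIABLE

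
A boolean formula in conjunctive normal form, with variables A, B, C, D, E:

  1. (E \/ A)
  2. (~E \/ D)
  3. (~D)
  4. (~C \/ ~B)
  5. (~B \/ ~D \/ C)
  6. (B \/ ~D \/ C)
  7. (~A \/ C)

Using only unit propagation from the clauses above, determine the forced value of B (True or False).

(~D) is a unit clause: D = False.
(D \/ ~E) with D = False leaves only ~E, so E = False.
(E \/ A) with E = False leaves only A, so A = True.
(~A \/ C) with A = True leaves only C, so C = True.
In (~B \/ ~C), ~C is now false; ~B must hold, so B = False.

False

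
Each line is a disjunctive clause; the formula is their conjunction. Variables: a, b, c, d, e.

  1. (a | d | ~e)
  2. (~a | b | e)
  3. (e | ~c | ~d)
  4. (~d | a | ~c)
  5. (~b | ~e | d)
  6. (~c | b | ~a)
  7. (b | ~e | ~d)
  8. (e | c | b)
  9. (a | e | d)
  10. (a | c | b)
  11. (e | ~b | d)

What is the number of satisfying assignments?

6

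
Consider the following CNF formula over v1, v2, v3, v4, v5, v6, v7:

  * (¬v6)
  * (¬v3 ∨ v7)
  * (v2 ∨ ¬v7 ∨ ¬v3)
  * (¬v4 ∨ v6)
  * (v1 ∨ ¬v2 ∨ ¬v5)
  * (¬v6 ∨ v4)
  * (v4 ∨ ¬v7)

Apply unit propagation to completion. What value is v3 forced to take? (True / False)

(¬v6) is a unit clause: v6 = False.
In (¬v4 ∨ v6), v6 is now false; ¬v4 must hold, so v4 = False.
(¬v7 ∨ v4): since v4 = False, the clause reduces to (¬v7). v7 = False.
(v7 ∨ ¬v3) with v7 = False leaves only ¬v3, so v3 = False.

False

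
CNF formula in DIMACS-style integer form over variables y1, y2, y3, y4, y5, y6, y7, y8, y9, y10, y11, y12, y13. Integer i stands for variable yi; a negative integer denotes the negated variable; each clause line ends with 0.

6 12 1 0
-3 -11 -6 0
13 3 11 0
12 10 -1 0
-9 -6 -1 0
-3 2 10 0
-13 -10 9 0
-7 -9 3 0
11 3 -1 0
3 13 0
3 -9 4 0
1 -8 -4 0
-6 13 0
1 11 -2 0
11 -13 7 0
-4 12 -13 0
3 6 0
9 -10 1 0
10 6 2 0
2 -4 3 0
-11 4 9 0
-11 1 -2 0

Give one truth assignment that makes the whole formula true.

y1=1, y2=1, y3=1, y4=1, y5=1, y6=0, y7=0, y8=0, y9=0, y10=1, y11=0, y12=0, y13=0

Pure literal: y8 appears only negated; assign y8 = False.
Try y1 = True.
Set y2 = True and propagate.
The remaining clauses are satisfied by y3 = True, y4 = True, y5 = True, y6 = False, y7 = False, y9 = False, y10 = True, y11 = False, y12 = False, y13 = False.
Every clause has at least one true literal under this assignment.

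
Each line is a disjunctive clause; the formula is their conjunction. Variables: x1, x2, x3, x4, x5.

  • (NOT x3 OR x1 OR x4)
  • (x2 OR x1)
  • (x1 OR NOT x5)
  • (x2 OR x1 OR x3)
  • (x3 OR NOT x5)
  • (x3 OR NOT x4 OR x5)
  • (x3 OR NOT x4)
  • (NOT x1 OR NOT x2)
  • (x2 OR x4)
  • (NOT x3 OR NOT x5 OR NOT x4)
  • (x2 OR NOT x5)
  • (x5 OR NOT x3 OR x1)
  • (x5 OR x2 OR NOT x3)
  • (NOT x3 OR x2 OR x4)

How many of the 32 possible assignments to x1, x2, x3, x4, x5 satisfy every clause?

The models are:
  x1=F x2=T x3=F x4=F x5=F
Count: 1.

1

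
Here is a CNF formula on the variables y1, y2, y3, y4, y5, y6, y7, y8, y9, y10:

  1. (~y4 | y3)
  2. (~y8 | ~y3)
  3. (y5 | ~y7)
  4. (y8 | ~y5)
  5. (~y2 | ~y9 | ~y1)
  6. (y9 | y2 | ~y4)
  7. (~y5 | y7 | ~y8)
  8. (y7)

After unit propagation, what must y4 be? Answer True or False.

False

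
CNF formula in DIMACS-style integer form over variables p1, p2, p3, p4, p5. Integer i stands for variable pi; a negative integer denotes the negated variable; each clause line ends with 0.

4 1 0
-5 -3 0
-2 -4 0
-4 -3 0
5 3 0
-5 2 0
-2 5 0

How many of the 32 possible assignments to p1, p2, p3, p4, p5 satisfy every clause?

The models are:
  p1=1 p2=0 p3=1 p4=0 p5=0
  p1=1 p2=1 p3=0 p4=0 p5=1
Count: 2.

2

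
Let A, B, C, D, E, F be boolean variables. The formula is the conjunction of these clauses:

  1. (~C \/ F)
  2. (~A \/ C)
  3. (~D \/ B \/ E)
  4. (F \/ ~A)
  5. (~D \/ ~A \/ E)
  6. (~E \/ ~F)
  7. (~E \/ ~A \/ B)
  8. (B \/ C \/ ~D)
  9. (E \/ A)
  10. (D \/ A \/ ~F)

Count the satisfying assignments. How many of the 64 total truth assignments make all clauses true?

5

The models are:
  A=F B=F C=F D=F E=T F=F
  A=F B=T C=F D=F E=T F=F
  A=F B=T C=F D=T E=T F=F
  A=T B=F C=T D=F E=F F=T
  A=T B=T C=T D=F E=F F=T
Count: 5.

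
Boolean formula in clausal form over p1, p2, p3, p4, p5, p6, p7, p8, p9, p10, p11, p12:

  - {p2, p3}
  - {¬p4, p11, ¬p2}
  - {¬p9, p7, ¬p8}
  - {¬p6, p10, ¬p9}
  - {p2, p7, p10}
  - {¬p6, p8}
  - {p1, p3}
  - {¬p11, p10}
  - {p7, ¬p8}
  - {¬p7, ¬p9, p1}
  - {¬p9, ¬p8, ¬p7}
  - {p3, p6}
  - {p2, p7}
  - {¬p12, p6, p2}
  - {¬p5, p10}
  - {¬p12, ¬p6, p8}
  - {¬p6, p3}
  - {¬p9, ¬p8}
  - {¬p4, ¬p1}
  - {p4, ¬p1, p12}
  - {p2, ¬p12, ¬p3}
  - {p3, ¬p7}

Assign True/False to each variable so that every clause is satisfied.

p1=0, p2=1, p3=1, p4=1, p5=0, p6=0, p7=1, p8=0, p9=0, p10=1, p11=1, p12=0

Check each clause:
  1. {p2, p3} — p2 is true.
  2. {p11, ¬p4, ¬p2} — p11 is true.
  3. {¬p8, ¬p9, p7} — ¬p8 is true.
  4. {¬p6, p10, ¬p9} — ¬p6 is true.
  5. {p10, p7, p2} — p2 is true.
  6. {¬p6, p8} — ¬p6 is true.
  7. {p3, p1} — p3 is true.
  8. {p10, ¬p11} — p10 is true.
  9. {¬p8, p7} — ¬p8 is true.
  10. {¬p9, ¬p7, p1} — ¬p9 is true.
  11. {¬p7, ¬p8, ¬p9} — ¬p8 is true.
  12. {p3, p6} — p3 is true.
  13. {p7, p2} — p2 is true.
  14. {¬p12, p6, p2} — p2 is true.
  15. {p10, ¬p5} — p10 is true.
  16. {¬p6, ¬p12, p8} — ¬p6 is true.
  17. {¬p6, p3} — ¬p6 is true.
  18. {¬p8, ¬p9} — ¬p8 is true.
  19. {¬p1, ¬p4} — ¬p1 is true.
  20. {p12, ¬p1, p4} — p4 is true.
  21. {¬p3, ¬p12, p2} — p2 is true.
  22. {¬p7, p3} — p3 is true.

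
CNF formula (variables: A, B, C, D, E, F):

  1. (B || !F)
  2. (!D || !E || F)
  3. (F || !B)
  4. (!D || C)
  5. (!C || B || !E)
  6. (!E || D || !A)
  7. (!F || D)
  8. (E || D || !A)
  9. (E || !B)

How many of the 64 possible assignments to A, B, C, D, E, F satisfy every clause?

The models are:
  A=F B=F C=F D=F E=F F=F
  A=F B=F C=F D=F E=T F=F
  A=F B=F C=T D=F E=F F=F
  A=F B=F C=T D=T E=F F=F
  A=F B=T C=T D=T E=T F=T
  A=T B=F C=T D=T E=F F=F
  A=T B=T C=T D=T E=T F=T
Count: 7.

7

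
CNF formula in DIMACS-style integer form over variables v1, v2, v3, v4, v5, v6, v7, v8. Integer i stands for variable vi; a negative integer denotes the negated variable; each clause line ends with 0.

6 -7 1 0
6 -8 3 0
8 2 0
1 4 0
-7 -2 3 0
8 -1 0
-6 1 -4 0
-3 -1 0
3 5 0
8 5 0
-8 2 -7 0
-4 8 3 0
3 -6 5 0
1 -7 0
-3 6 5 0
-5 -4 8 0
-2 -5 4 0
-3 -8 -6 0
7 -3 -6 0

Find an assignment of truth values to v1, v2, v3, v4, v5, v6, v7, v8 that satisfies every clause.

v1 = 1, v2 = 1, v3 = 0, v4 = 1, v5 = 1, v6 = 1, v7 = 0, v8 = 1

Try v1 = True.
  then v8 is forced to True.
  then v3 is forced to False.
  then v6 is forced to True.
  then v5 is forced to True.
Set v2 = True and propagate.
  then v7 is forced to False.
  then v4 is forced to True.
Check each clause:
  1. (v6 ∨ ¬v7 ∨ v1) — v1 is true.
  2. (v6 ∨ ¬v8 ∨ v3) — v6 is true.
  3. (v2 ∨ v8) — v8 is true.
  4. (v1 ∨ v4) — v1 is true.
  5. (v3 ∨ ¬v7 ∨ ¬v2) — ¬v7 is true.
  6. (¬v1 ∨ v8) — v8 is true.
  7. (¬v4 ∨ ¬v6 ∨ v1) — v1 is true.
  8. (¬v1 ∨ ¬v3) — ¬v3 is true.
  9. (v3 ∨ v5) — v5 is true.
  10. (v8 ∨ v5) — v8 is true.
  11. (v2 ∨ ¬v7 ∨ ¬v8) — ¬v7 is true.
  12. (¬v4 ∨ v8 ∨ v3) — v8 is true.
  13. (v3 ∨ ¬v6 ∨ v5) — v5 is true.
  14. (¬v7 ∨ v1) — v1 is true.
  15. (v5 ∨ ¬v3 ∨ v6) — v5 is true.
  16. (¬v4 ∨ v8 ∨ ¬v5) — v8 is true.
  17. (v4 ∨ ¬v2 ∨ ¬v5) — v4 is true.
  18. (¬v6 ∨ ¬v8 ∨ ¬v3) — ¬v3 is true.
  19. (¬v3 ∨ ¬v6 ∨ v7) — ¬v3 is true.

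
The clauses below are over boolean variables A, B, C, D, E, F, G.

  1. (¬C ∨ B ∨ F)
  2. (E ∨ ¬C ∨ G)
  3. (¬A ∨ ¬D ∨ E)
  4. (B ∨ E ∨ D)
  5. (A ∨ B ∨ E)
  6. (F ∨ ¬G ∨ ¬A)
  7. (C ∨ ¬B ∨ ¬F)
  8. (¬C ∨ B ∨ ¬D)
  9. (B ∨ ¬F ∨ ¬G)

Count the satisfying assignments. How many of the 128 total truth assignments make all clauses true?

Split on B, then C.
  B=1, C=1: 19 of the 32 assignments to (A,D,E,F,G) work.
  B=1, C=0: 11 of the 32 assignments to (A,D,E,F,G) work.
  B=0, C=1: remaining (A,D,E,F,G) ∈ {(0,0,1,1,0); (1,0,1,1,0)} — 2.
  B=0, C=0: D free; 5 ways for (A,E,F,G) × 2^1 = 10.
Total: 19 + 11 + 2 + 10 = 42.

42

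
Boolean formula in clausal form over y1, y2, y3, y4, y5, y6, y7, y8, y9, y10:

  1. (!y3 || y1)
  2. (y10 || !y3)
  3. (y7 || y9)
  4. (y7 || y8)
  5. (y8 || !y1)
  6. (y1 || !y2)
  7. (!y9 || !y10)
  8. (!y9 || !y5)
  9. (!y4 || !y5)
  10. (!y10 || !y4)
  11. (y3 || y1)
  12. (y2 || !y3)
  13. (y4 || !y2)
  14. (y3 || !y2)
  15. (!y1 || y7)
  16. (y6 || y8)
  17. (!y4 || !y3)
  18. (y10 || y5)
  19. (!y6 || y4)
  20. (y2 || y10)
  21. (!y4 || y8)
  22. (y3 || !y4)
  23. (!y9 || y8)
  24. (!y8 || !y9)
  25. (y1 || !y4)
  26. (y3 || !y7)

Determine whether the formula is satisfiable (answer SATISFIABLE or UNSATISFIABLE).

UNSATISFIABLE

y3 = True:
  propagation gives y1=True, y10=True, y8=True, y9=False; an empty clause results — contradiction.
y3 = False:
  propagation gives y1=True, y8=True, y2=False, y7=True; an empty clause results — contradiction.
Every branch closes, so no satisfying assignment exists.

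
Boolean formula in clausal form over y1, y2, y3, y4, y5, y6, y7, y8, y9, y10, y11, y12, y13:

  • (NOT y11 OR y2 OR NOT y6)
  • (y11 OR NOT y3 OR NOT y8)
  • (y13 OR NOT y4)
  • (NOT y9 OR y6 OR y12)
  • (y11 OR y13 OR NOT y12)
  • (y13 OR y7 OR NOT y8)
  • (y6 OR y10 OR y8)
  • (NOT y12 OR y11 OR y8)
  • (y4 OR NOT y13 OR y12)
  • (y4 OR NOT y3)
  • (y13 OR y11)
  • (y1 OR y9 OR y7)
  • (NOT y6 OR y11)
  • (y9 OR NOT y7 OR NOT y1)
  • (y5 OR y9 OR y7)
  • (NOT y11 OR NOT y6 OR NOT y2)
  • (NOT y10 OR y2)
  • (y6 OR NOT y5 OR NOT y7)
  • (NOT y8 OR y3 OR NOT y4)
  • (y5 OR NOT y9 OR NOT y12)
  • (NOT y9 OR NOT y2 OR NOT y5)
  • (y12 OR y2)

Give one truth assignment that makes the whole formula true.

Set y1 = True and propagate.
For the remaining variables, y2 = True, y3 = True, y4 = True, y5 = True, y6 = False, y7 = False, y8 = True, y9 = False, y10 = True, y11 = True, y12 = False, y13 = True works.
Check each clause:
  1. (NOT y6 OR NOT y11 OR y2) — NOT y6 is true.
  2. (NOT y3 OR y11 OR NOT y8) — y11 is true.
  3. (NOT y4 OR y13) — y13 is true.
  4. (y12 OR y6 OR NOT y9) — NOT y9 is true.
  5. (y13 OR NOT y12 OR y11) — y11 is true.
  6. (NOT y8 OR y7 OR y13) — y13 is true.
  7. (y8 OR y6 OR y10) — y8 is true.
  8. (y8 OR y11 OR NOT y12) — y8 is true.
  9. (y4 OR NOT y13 OR y12) — y4 is true.
  10. (NOT y3 OR y4) — y4 is true.
  11. (y11 OR y13) — y11 is true.
  12. (y1 OR y9 OR y7) — y1 is true.
  13. (NOT y6 OR y11) — NOT y6 is true.
  14. (y9 OR NOT y7 OR NOT y1) — NOT y7 is true.
  15. (y7 OR y5 OR y9) — y5 is true.
  16. (NOT y2 OR NOT y6 OR NOT y11) — NOT y6 is true.
  17. (NOT y10 OR y2) — y2 is true.
  18. (y6 OR NOT y7 OR NOT y5) — NOT y7 is true.
  19. (NOT y4 OR NOT y8 OR y3) — y3 is true.
  20. (NOT y12 OR NOT y9 OR y5) — NOT y12 is true.
  21. (NOT y9 OR NOT y5 OR NOT y2) — NOT y9 is true.
  22. (y2 OR y12) — y2 is true.

y1=True, y2=True, y3=True, y4=True, y5=True, y6=False, y7=False, y8=True, y9=False, y10=True, y11=True, y12=False, y13=True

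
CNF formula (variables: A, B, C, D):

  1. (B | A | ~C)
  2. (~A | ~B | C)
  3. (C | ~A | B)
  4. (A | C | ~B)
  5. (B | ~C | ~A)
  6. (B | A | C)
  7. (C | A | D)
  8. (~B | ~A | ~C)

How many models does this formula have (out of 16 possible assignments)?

2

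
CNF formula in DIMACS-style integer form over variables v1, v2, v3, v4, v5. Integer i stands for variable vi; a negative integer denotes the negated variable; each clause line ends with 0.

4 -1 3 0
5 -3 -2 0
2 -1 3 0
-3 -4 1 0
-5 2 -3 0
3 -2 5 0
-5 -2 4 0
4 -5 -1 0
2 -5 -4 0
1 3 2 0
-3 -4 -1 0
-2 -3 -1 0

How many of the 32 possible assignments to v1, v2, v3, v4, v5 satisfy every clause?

4

The models are:
  v1=0 v2=0 v3=1 v4=0 v5=0
  v1=0 v2=1 v3=0 v4=1 v5=1
  v1=1 v2=0 v3=1 v4=0 v5=0
  v1=1 v2=1 v3=0 v4=1 v5=1
Count: 4.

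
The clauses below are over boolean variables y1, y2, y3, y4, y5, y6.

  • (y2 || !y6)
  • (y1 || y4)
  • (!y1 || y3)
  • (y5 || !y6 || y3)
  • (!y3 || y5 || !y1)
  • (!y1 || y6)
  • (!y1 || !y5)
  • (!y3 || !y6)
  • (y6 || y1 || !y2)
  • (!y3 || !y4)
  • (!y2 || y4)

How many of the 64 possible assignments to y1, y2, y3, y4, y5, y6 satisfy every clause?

3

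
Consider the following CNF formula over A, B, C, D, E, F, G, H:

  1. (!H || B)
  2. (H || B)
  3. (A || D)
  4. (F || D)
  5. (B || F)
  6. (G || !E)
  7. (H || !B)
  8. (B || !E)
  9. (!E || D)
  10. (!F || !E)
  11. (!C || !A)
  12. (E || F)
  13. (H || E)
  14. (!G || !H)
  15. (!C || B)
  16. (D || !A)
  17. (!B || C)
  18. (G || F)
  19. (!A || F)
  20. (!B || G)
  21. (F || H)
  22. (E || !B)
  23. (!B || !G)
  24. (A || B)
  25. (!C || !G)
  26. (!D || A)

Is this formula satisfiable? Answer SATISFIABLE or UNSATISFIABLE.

UNSATISFIABLE

B = True:
  propagation gives H=True, G=False; an empty clause results — contradiction.
B = False:
  propagation gives H=False; an empty clause results — contradiction.
Every branch closes, so no satisfying assignment exists.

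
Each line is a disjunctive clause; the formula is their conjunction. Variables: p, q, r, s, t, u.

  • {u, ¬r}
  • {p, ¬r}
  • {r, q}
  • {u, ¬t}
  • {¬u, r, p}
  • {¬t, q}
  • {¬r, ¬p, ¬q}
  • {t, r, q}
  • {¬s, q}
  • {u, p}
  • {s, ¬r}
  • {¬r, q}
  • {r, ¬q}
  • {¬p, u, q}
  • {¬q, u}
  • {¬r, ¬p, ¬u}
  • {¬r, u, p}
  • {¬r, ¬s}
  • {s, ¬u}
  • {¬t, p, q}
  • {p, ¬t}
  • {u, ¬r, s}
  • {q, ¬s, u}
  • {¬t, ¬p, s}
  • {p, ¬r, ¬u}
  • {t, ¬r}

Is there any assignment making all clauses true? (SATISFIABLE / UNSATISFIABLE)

UNSATISFIABLE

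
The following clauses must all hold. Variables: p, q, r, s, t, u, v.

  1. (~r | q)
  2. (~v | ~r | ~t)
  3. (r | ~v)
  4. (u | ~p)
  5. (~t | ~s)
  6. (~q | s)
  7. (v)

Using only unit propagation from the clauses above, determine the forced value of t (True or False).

False

(v) is a unit clause: v = True.
In (r | ~v), ~v is now false; r must hold, so r = True.
From (q | ~r) and r = True: q = True.
From (~t | ~v | ~r) and v = True, r = True: t = False.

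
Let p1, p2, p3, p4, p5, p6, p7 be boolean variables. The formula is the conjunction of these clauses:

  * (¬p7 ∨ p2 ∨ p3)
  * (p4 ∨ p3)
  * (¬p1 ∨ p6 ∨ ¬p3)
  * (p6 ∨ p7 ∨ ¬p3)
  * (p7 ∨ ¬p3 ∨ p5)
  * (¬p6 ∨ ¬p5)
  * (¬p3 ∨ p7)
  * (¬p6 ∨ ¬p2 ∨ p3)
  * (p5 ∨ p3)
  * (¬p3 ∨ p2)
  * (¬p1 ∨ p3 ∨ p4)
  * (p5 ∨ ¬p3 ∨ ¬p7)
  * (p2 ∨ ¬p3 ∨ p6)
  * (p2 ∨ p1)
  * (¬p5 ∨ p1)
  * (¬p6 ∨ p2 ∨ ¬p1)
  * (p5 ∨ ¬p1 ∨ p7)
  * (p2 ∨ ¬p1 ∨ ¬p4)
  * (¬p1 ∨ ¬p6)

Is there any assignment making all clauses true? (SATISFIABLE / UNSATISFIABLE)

Set p1 = True and propagate.
  then p6 is forced to False.
  then p3 is forced to False.
  then p4 is forced to True.
  then p5 is forced to True.
  then p2 is forced to True.
p7 is now unconstrained; take p7 = False.
Every clause has at least one true literal under this assignment.
So p1 = T, p2 = T, p3 = F, p4 = T, p5 = T, p6 = F, p7 = F is a satisfying assignment.

SATISFIABLE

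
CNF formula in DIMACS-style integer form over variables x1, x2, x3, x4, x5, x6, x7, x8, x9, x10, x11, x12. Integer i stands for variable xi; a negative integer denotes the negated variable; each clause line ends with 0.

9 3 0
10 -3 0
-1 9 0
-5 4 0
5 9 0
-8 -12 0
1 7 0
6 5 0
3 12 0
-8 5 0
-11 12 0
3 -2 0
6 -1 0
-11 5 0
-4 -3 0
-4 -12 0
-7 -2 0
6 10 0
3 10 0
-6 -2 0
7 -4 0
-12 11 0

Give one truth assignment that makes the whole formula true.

Pure literal: x2 appears only negated; assign x2 = False.
x8 occurs only negated in the remaining clauses — set x8 = False.
Branch on x1: take x1 = True.
  then x9 is forced to True.
  then x6 is forced to True.
Branch on x3: take x3 = True.
  then x10 is forced to True.
  then x4 is forced to False.
  then x5 is forced to False.
  then x11 is forced to False.
  then x12 is forced to False.
x7 is now unconstrained; take x7 = False.

x1=1, x2=0, x3=1, x4=0, x5=0, x6=1, x7=0, x8=0, x9=1, x10=1, x11=0, x12=0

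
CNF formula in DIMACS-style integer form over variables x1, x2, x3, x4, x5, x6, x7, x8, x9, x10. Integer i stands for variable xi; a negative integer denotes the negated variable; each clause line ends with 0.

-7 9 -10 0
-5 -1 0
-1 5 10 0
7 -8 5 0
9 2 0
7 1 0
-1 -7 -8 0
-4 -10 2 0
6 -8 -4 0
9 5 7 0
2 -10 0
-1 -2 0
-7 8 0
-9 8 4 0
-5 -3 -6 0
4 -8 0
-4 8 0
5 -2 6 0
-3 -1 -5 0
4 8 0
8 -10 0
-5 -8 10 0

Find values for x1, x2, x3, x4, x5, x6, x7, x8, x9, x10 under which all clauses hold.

x3 occurs only negated in the remaining clauses — set x3 = False.
Set x1 = False and propagate.
  then x7 is forced to True.
  then x8 is forced to True.
  then x4 is forced to True.
  then x6 is forced to True.
Try x2 = True.
Branch on x5: take x5 = False.
For the remaining variables, x9 = True, x10 = True works.
Check each clause:
  1. (x9 OR NOT x10 OR NOT x7) — x9 is true.
  2. (NOT x5 OR NOT x1) — NOT x5 is true.
  3. (x5 OR x10 OR NOT x1) — x10 is true.
  4. (x7 OR x5 OR NOT x8) — x7 is true.
  5. (x9 OR x2) — x9 is true.
  6. (x1 OR x7) — x7 is true.
  7. (NOT x7 OR NOT x1 OR NOT x8) — NOT x1 is true.
  8. (NOT x4 OR NOT x10 OR x2) — x2 is true.
  9. (x6 OR NOT x8 OR NOT x4) — x6 is true.
  10. (x9 OR x7 OR x5) — x9 is true.
  11. (x2 OR NOT x10) — x2 is true.
  12. (NOT x1 OR NOT x2) — NOT x1 is true.
  13. (x8 OR NOT x7) — x8 is true.
  14. (x4 OR NOT x9 OR x8) — x8 is true.
  15. (NOT x3 OR NOT x6 OR NOT x5) — NOT x5 is true.
  16. (x4 OR NOT x8) — x4 is true.
  17. (NOT x4 OR x8) — x8 is true.
  18. (NOT x2 OR x5 OR x6) — x6 is true.
  19. (NOT x5 OR NOT x1 OR NOT x3) — NOT x5 is true.
  20. (x4 OR x8) — x8 is true.
  21. (NOT x10 OR x8) — x8 is true.
  22. (x10 OR NOT x5 OR NOT x8) — x10 is true.

x1 = False, x2 = True, x3 = False, x4 = True, x5 = False, x6 = True, x7 = True, x8 = True, x9 = True, x10 = True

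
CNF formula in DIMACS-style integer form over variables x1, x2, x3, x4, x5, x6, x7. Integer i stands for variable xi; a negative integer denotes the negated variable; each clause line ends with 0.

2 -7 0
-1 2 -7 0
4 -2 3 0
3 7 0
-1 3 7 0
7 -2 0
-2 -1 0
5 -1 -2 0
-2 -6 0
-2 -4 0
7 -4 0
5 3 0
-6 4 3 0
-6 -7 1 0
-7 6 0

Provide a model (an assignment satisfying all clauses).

Pure literal: x3 appears only positively; assign x3 = True.
x5 occurs only positively in the remaining clauses — set x5 = True.
Branch on x1: take x1 = False.
Branch on x2: take x2 = False.
  then x7 is forced to False.
  then x4 is forced to False.
x6 is now unconstrained; take x6 = False.
Check each clause:
  1. {x2, ¬x7} — ¬x7 is true.
  2. {x2, ¬x7, ¬x1} — ¬x7 is true.
  3. {x3, ¬x2, x4} — x3 is true.
  4. {x3, x7} — x3 is true.
  5. {x3, ¬x1, x7} — x3 is true.
  6. {¬x2, x7} — ¬x2 is true.
  7. {¬x1, ¬x2} — ¬x1 is true.
  8. {x5, ¬x2, ¬x1} — x5 is true.
  9. {¬x6, ¬x2} — ¬x6 is true.
  10. {¬x2, ¬x4} — ¬x4 is true.
  11. {¬x4, x7} — ¬x4 is true.
  12. {x3, x5} — x3 is true.
  13. {x4, ¬x6, x3} — ¬x6 is true.
  14. {x1, ¬x7, ¬x6} — ¬x7 is true.
  15. {x6, ¬x7} — ¬x7 is true.

x1=F, x2=F, x3=T, x4=F, x5=T, x6=F, x7=F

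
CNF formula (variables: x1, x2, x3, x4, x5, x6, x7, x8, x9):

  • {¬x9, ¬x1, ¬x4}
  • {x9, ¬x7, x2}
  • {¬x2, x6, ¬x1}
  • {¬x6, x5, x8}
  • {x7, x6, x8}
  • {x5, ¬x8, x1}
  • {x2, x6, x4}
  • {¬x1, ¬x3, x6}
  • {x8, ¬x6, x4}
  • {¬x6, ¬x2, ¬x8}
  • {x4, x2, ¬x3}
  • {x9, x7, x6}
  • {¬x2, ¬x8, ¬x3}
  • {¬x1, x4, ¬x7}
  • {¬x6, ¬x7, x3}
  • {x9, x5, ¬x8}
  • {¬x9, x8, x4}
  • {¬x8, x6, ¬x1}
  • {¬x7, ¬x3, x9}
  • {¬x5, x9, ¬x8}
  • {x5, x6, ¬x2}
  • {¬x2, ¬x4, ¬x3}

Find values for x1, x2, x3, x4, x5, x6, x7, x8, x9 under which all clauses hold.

x1 = False  x2 = False  x3 = False  x4 = True  x5 = True  x6 = False  x7 = True  x8 = True  x9 = True

Branch on x1: take x1 = False.
Try x2 = False.
Try x3 = False.
The remaining clauses are satisfied by x4 = True, x5 = True, x6 = False, x7 = True, x8 = True, x9 = True.
Check each clause:
  1. {¬x4, ¬x9, ¬x1} — ¬x1 is true.
  2. {¬x7, x2, x9} — x9 is true.
  3. {¬x1, x6, ¬x2} — ¬x1 is true.
  4. {¬x6, x5, x8} — x8 is true.
  5. {x6, x8, x7} — x8 is true.
  6. {x5, x1, ¬x8} — x5 is true.
  7. {x6, x4, x2} — x4 is true.
  8. {x6, ¬x1, ¬x3} — ¬x3 is true.
  9. {¬x6, x4, x8} — x8 is true.
  10. {¬x2, ¬x6, ¬x8} — ¬x6 is true.
  11. {x2, ¬x3, x4} — x4 is true.
  12. {x6, x7, x9} — x9 is true.
  13. {¬x8, ¬x2, ¬x3} — ¬x3 is true.
  14. {¬x7, x4, ¬x1} — x4 is true.
  15. {x3, ¬x7, ¬x6} — ¬x6 is true.
  16. {x9, x5, ¬x8} — x9 is true.
  17. {x8, ¬x9, x4} — x8 is true.
  18. {¬x1, ¬x8, x6} — ¬x1 is true.
  19. {¬x7, x9, ¬x3} — ¬x3 is true.
  20. {x9, ¬x5, ¬x8} — x9 is true.
  21. {¬x2, x6, x5} — x5 is true.
  22. {¬x4, ¬x3, ¬x2} — ¬x3 is true.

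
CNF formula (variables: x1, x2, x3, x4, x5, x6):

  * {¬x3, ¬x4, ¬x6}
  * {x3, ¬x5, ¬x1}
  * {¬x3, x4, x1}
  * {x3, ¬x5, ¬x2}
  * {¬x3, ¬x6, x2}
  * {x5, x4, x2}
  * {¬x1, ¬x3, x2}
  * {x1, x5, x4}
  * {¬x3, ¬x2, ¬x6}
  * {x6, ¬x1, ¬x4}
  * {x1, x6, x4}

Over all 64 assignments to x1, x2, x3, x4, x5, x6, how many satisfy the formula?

17

Case analysis on x3 and x1:
  x3=T, x1=T: remaining (x2,x4,x5,x6) ∈ {(T,F,F,F); (T,F,T,F)} — 2.
  x3=T, x1=F: remaining (x2,x4,x5,x6) ∈ {(F,T,F,F); (F,T,T,F); (T,T,F,F); (T,T,T,F)} — 4.
  x3=F, x1=T: remaining (x2,x4,x5,x6) ∈ {(F,T,F,T); (T,F,F,F); (T,F,F,T); (T,T,F,T)} — 4.
  x3=F, x1=F: 7 of the 16 assignments to (x2,x4,x5,x6) work.
Total: 2 + 4 + 4 + 7 = 17.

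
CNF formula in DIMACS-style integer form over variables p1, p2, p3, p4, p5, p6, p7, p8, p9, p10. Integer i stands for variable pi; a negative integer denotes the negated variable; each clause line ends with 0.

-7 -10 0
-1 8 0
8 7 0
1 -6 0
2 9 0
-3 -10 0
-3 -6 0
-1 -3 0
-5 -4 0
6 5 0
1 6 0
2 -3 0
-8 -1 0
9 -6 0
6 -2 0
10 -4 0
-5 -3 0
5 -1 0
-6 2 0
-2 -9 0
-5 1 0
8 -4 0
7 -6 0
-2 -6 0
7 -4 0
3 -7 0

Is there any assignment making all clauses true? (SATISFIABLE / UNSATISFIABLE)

UNSATISFIABLE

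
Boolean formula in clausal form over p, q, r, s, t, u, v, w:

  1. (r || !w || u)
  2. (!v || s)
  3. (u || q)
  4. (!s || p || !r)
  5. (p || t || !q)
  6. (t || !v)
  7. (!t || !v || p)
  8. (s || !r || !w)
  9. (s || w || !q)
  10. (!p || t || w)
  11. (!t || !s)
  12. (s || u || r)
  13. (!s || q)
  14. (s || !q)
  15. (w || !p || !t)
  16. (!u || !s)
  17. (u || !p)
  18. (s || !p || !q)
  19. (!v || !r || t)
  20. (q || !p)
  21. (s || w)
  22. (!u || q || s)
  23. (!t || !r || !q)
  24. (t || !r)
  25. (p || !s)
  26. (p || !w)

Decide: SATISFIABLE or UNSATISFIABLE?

s = True:
  propagation gives t=False, v=False, q=True, p=True; an empty clause results — contradiction.
s = False:
  propagation gives v=False, q=False, u=True; an empty clause results — contradiction.
Every branch closes, so no satisfying assignment exists.

UNSATISFIABLE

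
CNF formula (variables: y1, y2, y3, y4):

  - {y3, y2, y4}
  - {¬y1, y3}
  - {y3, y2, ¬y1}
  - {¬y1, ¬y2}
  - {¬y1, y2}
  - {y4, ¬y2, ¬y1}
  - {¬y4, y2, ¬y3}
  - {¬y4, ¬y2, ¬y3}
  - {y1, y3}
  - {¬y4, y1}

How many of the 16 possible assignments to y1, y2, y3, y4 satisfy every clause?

2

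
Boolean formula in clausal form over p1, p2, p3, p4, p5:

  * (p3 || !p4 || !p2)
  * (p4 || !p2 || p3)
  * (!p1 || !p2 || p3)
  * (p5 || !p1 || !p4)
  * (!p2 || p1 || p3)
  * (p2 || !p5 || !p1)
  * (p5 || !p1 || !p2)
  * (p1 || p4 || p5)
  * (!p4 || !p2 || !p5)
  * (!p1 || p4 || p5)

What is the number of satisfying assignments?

9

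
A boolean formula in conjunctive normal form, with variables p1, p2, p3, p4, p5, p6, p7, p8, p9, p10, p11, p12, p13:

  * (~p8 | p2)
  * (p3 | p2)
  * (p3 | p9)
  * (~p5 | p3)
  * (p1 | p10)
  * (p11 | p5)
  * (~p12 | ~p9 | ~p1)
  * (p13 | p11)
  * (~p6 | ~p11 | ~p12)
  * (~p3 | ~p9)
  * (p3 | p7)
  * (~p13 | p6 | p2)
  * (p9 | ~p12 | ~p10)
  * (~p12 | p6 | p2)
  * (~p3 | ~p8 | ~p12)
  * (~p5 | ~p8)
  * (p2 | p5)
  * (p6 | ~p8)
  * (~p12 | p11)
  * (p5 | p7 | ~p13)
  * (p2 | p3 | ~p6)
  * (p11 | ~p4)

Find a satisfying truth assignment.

p1 = True, p2 = True, p3 = True, p4 = False, p5 = True, p6 = True, p7 = False, p8 = False, p9 = False, p10 = True, p11 = False, p12 = False, p13 = True

p2 occurs only positively in the remaining clauses — set p2 = True.
p4 occurs only negated in the remaining clauses — set p4 = False.
Try p1 = True.
Branch on p3: take p3 = True.
  then p9 is forced to False.
Branch on p5: take p5 = True.
  then p8 is forced to False.
For the remaining variables, p6 = True, p7 = False, p10 = True, p11 = False, p12 = False, p13 = True works.
Every clause has at least one true literal under this assignment.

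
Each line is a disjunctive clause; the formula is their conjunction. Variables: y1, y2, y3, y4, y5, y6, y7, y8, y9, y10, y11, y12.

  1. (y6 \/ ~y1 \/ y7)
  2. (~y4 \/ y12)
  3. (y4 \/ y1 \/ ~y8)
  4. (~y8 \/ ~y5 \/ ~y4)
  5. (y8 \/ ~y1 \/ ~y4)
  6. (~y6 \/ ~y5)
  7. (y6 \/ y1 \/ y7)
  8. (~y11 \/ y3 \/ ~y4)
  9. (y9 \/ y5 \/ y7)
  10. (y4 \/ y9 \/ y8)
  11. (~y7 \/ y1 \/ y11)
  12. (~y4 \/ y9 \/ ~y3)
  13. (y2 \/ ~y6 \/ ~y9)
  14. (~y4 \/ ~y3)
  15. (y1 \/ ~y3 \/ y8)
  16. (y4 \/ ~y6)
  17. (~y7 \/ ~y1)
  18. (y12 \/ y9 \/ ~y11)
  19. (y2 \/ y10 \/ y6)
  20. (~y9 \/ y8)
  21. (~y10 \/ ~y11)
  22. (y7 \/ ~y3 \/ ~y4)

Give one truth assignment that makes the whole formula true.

y1=T  y2=T  y3=F  y4=T  y5=F  y6=T  y7=F  y8=T  y9=T  y10=F  y11=F  y12=T

Check each clause:
  1. (~y1 \/ y7 \/ y6) — y6 is true.
  2. (y12 \/ ~y4) — y12 is true.
  3. (~y8 \/ y4 \/ y1) — y1 is true.
  4. (~y8 \/ ~y4 \/ ~y5) — ~y5 is true.
  5. (y8 \/ ~y4 \/ ~y1) — y8 is true.
  6. (~y5 \/ ~y6) — ~y5 is true.
  7. (y7 \/ y1 \/ y6) — y1 is true.
  8. (~y4 \/ y3 \/ ~y11) — ~y11 is true.
  9. (y5 \/ y9 \/ y7) — y9 is true.
  10. (y8 \/ y4 \/ y9) — y8 is true.
  11. (~y7 \/ y1 \/ y11) — ~y7 is true.
  12. (y9 \/ ~y4 \/ ~y3) — y9 is true.
  13. (~y6 \/ y2 \/ ~y9) — y2 is true.
  14. (~y4 \/ ~y3) — ~y3 is true.
  15. (y1 \/ ~y3 \/ y8) — y8 is true.
  16. (~y6 \/ y4) — y4 is true.
  17. (~y7 \/ ~y1) — ~y7 is true.
  18. (y12 \/ y9 \/ ~y11) — y9 is true.
  19. (y10 \/ y6 \/ y2) — y2 is true.
  20. (~y9 \/ y8) — y8 is true.
  21. (~y10 \/ ~y11) — ~y11 is true.
  22. (y7 \/ ~y4 \/ ~y3) — ~y3 is true.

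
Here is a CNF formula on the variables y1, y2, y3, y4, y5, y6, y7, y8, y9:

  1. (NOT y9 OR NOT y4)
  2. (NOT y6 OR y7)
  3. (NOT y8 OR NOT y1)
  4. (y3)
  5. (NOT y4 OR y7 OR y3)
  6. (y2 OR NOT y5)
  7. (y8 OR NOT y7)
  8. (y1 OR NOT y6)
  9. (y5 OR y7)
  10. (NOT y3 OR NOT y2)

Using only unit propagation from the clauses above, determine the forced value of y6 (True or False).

False

(y3) is a unit clause: y3 = True.
(NOT y3 OR NOT y2): since y3 = True, the clause reduces to (NOT y2). y2 = False.
(NOT y5 OR y2): since y2 = False, the clause reduces to (NOT y5). y5 = False.
In (y5 OR y7), y5 is now false; y7 must hold, so y7 = True.
In (NOT y7 OR y8), NOT y7 is now false; y8 must hold, so y8 = True.
In (NOT y1 OR NOT y8), NOT y8 is now false; NOT y1 must hold, so y1 = False.
From (NOT y6 OR y1) and y1 = False: y6 = False.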